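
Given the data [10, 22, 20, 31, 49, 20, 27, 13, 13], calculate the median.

20

Step 1: Sort the data in ascending order: [10, 13, 13, 20, 20, 22, 27, 31, 49]
Step 2: The number of values is n = 9.
Step 3: Since n is odd, the median is the middle value at position 5: 20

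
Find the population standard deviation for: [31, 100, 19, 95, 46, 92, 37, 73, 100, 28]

31.3766

Step 1: Compute the mean: 62.1
Step 2: Sum of squared deviations from the mean: 9844.9
Step 3: Population variance = 9844.9 / 10 = 984.49
Step 4: Standard deviation = sqrt(984.49) = 31.3766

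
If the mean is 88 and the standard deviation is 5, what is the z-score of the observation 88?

0

Step 1: Recall the z-score formula: z = (x - mu) / sigma
Step 2: Substitute values: z = (88 - 88) / 5
Step 3: z = 0 / 5 = 0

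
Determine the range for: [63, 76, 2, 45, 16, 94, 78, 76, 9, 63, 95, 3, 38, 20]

93

Step 1: Identify the maximum value: max = 95
Step 2: Identify the minimum value: min = 2
Step 3: Range = max - min = 95 - 2 = 93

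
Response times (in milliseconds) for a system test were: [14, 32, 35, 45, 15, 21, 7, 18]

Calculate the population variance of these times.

142.2344

Step 1: Compute the mean: (14 + 32 + 35 + 45 + 15 + 21 + 7 + 18) / 8 = 23.375
Step 2: Compute squared deviations from the mean:
  (14 - 23.375)^2 = 87.8906
  (32 - 23.375)^2 = 74.3906
  (35 - 23.375)^2 = 135.1406
  (45 - 23.375)^2 = 467.6406
  (15 - 23.375)^2 = 70.1406
  (21 - 23.375)^2 = 5.6406
  (7 - 23.375)^2 = 268.1406
  (18 - 23.375)^2 = 28.8906
Step 3: Sum of squared deviations = 1137.875
Step 4: Population variance = 1137.875 / 8 = 142.2344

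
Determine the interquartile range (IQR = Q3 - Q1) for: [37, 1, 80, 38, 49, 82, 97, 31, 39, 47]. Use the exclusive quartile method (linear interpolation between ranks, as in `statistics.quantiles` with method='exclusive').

45

Step 1: Sort the data: [1, 31, 37, 38, 39, 47, 49, 80, 82, 97]
Step 2: n = 10
Step 3: Using the exclusive quartile method:
  Q1 = 35.5
  Q2 (median) = 43
  Q3 = 80.5
  IQR = Q3 - Q1 = 80.5 - 35.5 = 45
Step 4: IQR = 45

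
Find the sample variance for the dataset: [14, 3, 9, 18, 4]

41.3

Step 1: Compute the mean: (14 + 3 + 9 + 18 + 4) / 5 = 9.6
Step 2: Compute squared deviations from the mean:
  (14 - 9.6)^2 = 19.36
  (3 - 9.6)^2 = 43.56
  (9 - 9.6)^2 = 0.36
  (18 - 9.6)^2 = 70.56
  (4 - 9.6)^2 = 31.36
Step 3: Sum of squared deviations = 165.2
Step 4: Sample variance = 165.2 / 4 = 41.3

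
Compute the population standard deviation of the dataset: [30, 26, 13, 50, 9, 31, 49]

14.6747

Step 1: Compute the mean: 29.7143
Step 2: Sum of squared deviations from the mean: 1507.4286
Step 3: Population variance = 1507.4286 / 7 = 215.3469
Step 4: Standard deviation = sqrt(215.3469) = 14.6747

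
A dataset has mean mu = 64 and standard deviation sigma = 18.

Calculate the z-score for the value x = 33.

-1.7222

Step 1: Recall the z-score formula: z = (x - mu) / sigma
Step 2: Substitute values: z = (33 - 64) / 18
Step 3: z = -31 / 18 = -1.7222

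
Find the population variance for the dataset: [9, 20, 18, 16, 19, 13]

14.4722

Step 1: Compute the mean: (9 + 20 + 18 + 16 + 19 + 13) / 6 = 15.8333
Step 2: Compute squared deviations from the mean:
  (9 - 15.8333)^2 = 46.6944
  (20 - 15.8333)^2 = 17.3611
  (18 - 15.8333)^2 = 4.6944
  (16 - 15.8333)^2 = 0.0278
  (19 - 15.8333)^2 = 10.0278
  (13 - 15.8333)^2 = 8.0278
Step 3: Sum of squared deviations = 86.8333
Step 4: Population variance = 86.8333 / 6 = 14.4722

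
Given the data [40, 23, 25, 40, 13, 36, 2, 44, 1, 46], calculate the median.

30.5

Step 1: Sort the data in ascending order: [1, 2, 13, 23, 25, 36, 40, 40, 44, 46]
Step 2: The number of values is n = 10.
Step 3: Since n is even, the median is the average of positions 5 and 6:
  Median = (25 + 36) / 2 = 30.5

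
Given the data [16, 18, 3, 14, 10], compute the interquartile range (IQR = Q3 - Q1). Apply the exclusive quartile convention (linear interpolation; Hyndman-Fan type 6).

10.5

Step 1: Sort the data: [3, 10, 14, 16, 18]
Step 2: n = 5
Step 3: Using the exclusive quartile method:
  Q1 = 6.5
  Q2 (median) = 14
  Q3 = 17
  IQR = Q3 - Q1 = 17 - 6.5 = 10.5
Step 4: IQR = 10.5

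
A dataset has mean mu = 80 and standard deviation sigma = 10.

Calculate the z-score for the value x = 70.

-1

Step 1: Recall the z-score formula: z = (x - mu) / sigma
Step 2: Substitute values: z = (70 - 80) / 10
Step 3: z = -10 / 10 = -1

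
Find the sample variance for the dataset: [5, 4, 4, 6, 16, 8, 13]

22.3333

Step 1: Compute the mean: (5 + 4 + 4 + 6 + 16 + 8 + 13) / 7 = 8
Step 2: Compute squared deviations from the mean:
  (5 - 8)^2 = 9
  (4 - 8)^2 = 16
  (4 - 8)^2 = 16
  (6 - 8)^2 = 4
  (16 - 8)^2 = 64
  (8 - 8)^2 = 0
  (13 - 8)^2 = 25
Step 3: Sum of squared deviations = 134
Step 4: Sample variance = 134 / 6 = 22.3333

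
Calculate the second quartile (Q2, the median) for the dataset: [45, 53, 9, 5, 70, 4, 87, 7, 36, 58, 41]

41

Step 1: Sort the data: [4, 5, 7, 9, 36, 41, 45, 53, 58, 70, 87]
Step 2: n = 11
Step 3: Q2 is the median. Since n is odd, it is the middle value at position 6: 41
Step 4: Q2 = 41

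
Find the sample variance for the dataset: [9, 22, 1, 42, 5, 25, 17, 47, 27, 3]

255.0667

Step 1: Compute the mean: (9 + 22 + 1 + 42 + 5 + 25 + 17 + 47 + 27 + 3) / 10 = 19.8
Step 2: Compute squared deviations from the mean:
  (9 - 19.8)^2 = 116.64
  (22 - 19.8)^2 = 4.84
  (1 - 19.8)^2 = 353.44
  (42 - 19.8)^2 = 492.84
  (5 - 19.8)^2 = 219.04
  (25 - 19.8)^2 = 27.04
  (17 - 19.8)^2 = 7.84
  (47 - 19.8)^2 = 739.84
  (27 - 19.8)^2 = 51.84
  (3 - 19.8)^2 = 282.24
Step 3: Sum of squared deviations = 2295.6
Step 4: Sample variance = 2295.6 / 9 = 255.0667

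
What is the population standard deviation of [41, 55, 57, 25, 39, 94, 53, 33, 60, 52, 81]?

19.1988

Step 1: Compute the mean: 53.6364
Step 2: Sum of squared deviations from the mean: 4054.5455
Step 3: Population variance = 4054.5455 / 11 = 368.595
Step 4: Standard deviation = sqrt(368.595) = 19.1988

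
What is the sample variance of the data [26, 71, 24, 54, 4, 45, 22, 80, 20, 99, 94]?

1076

Step 1: Compute the mean: (26 + 71 + 24 + 54 + 4 + 45 + 22 + 80 + 20 + 99 + 94) / 11 = 49
Step 2: Compute squared deviations from the mean:
  (26 - 49)^2 = 529
  (71 - 49)^2 = 484
  (24 - 49)^2 = 625
  (54 - 49)^2 = 25
  (4 - 49)^2 = 2025
  (45 - 49)^2 = 16
  (22 - 49)^2 = 729
  (80 - 49)^2 = 961
  (20 - 49)^2 = 841
  (99 - 49)^2 = 2500
  (94 - 49)^2 = 2025
Step 3: Sum of squared deviations = 10760
Step 4: Sample variance = 10760 / 10 = 1076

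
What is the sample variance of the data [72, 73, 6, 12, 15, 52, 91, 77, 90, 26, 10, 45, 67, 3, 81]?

1088

Step 1: Compute the mean: (72 + 73 + 6 + 12 + 15 + 52 + 91 + 77 + 90 + 26 + 10 + 45 + 67 + 3 + 81) / 15 = 48
Step 2: Compute squared deviations from the mean:
  (72 - 48)^2 = 576
  (73 - 48)^2 = 625
  (6 - 48)^2 = 1764
  (12 - 48)^2 = 1296
  (15 - 48)^2 = 1089
  (52 - 48)^2 = 16
  (91 - 48)^2 = 1849
  (77 - 48)^2 = 841
  (90 - 48)^2 = 1764
  (26 - 48)^2 = 484
  (10 - 48)^2 = 1444
  (45 - 48)^2 = 9
  (67 - 48)^2 = 361
  (3 - 48)^2 = 2025
  (81 - 48)^2 = 1089
Step 3: Sum of squared deviations = 15232
Step 4: Sample variance = 15232 / 14 = 1088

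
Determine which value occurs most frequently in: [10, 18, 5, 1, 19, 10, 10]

10

Step 1: Count the frequency of each value:
  1: appears 1 time(s)
  5: appears 1 time(s)
  10: appears 3 time(s)
  18: appears 1 time(s)
  19: appears 1 time(s)
Step 2: The value 10 appears most frequently (3 times).
Step 3: Mode = 10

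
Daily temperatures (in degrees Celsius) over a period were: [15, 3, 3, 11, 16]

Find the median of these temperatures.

11

Step 1: Sort the data in ascending order: [3, 3, 11, 15, 16]
Step 2: The number of values is n = 5.
Step 3: Since n is odd, the median is the middle value at position 3: 11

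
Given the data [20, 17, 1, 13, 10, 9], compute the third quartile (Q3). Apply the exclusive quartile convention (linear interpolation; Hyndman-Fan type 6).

17.75

Step 1: Sort the data: [1, 9, 10, 13, 17, 20]
Step 2: n = 6
Step 3: Using the exclusive quartile method:
  Q1 = 7
  Q2 (median) = 11.5
  Q3 = 17.75
  IQR = Q3 - Q1 = 17.75 - 7 = 10.75
Step 4: Q3 = 17.75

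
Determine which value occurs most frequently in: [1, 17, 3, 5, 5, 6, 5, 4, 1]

5

Step 1: Count the frequency of each value:
  1: appears 2 time(s)
  3: appears 1 time(s)
  4: appears 1 time(s)
  5: appears 3 time(s)
  6: appears 1 time(s)
  17: appears 1 time(s)
Step 2: The value 5 appears most frequently (3 times).
Step 3: Mode = 5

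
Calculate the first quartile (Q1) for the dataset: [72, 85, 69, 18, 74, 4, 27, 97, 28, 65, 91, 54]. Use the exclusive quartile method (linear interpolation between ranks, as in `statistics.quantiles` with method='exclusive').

27.25

Step 1: Sort the data: [4, 18, 27, 28, 54, 65, 69, 72, 74, 85, 91, 97]
Step 2: n = 12
Step 3: Using the exclusive quartile method:
  Q1 = 27.25
  Q2 (median) = 67
  Q3 = 82.25
  IQR = Q3 - Q1 = 82.25 - 27.25 = 55
Step 4: Q1 = 27.25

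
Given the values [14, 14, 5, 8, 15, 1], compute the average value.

9.5

Step 1: Sum all values: 14 + 14 + 5 + 8 + 15 + 1 = 57
Step 2: Count the number of values: n = 6
Step 3: Mean = sum / n = 57 / 6 = 9.5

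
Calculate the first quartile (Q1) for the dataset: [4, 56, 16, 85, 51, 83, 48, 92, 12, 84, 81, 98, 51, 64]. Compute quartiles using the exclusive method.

40

Step 1: Sort the data: [4, 12, 16, 48, 51, 51, 56, 64, 81, 83, 84, 85, 92, 98]
Step 2: n = 14
Step 3: Using the exclusive quartile method:
  Q1 = 40
  Q2 (median) = 60
  Q3 = 84.25
  IQR = Q3 - Q1 = 84.25 - 40 = 44.25
Step 4: Q1 = 40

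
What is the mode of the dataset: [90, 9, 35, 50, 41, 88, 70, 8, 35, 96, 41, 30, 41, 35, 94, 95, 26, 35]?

35

Step 1: Count the frequency of each value:
  8: appears 1 time(s)
  9: appears 1 time(s)
  26: appears 1 time(s)
  30: appears 1 time(s)
  35: appears 4 time(s)
  41: appears 3 time(s)
  50: appears 1 time(s)
  70: appears 1 time(s)
  88: appears 1 time(s)
  90: appears 1 time(s)
  94: appears 1 time(s)
  95: appears 1 time(s)
  96: appears 1 time(s)
Step 2: The value 35 appears most frequently (4 times).
Step 3: Mode = 35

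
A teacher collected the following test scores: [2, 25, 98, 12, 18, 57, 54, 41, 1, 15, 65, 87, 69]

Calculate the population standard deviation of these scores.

31.0876

Step 1: Compute the mean: 41.8462
Step 2: Sum of squared deviations from the mean: 12563.6923
Step 3: Population variance = 12563.6923 / 13 = 966.4379
Step 4: Standard deviation = sqrt(966.4379) = 31.0876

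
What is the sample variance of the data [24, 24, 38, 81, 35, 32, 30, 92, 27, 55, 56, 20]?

549.4242

Step 1: Compute the mean: (24 + 24 + 38 + 81 + 35 + 32 + 30 + 92 + 27 + 55 + 56 + 20) / 12 = 42.8333
Step 2: Compute squared deviations from the mean:
  (24 - 42.8333)^2 = 354.6944
  (24 - 42.8333)^2 = 354.6944
  (38 - 42.8333)^2 = 23.3611
  (81 - 42.8333)^2 = 1456.6944
  (35 - 42.8333)^2 = 61.3611
  (32 - 42.8333)^2 = 117.3611
  (30 - 42.8333)^2 = 164.6944
  (92 - 42.8333)^2 = 2417.3611
  (27 - 42.8333)^2 = 250.6944
  (55 - 42.8333)^2 = 148.0278
  (56 - 42.8333)^2 = 173.3611
  (20 - 42.8333)^2 = 521.3611
Step 3: Sum of squared deviations = 6043.6667
Step 4: Sample variance = 6043.6667 / 11 = 549.4242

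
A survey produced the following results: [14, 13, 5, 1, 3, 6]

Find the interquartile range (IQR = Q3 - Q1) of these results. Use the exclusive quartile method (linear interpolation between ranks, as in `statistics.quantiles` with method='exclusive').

10.75

Step 1: Sort the data: [1, 3, 5, 6, 13, 14]
Step 2: n = 6
Step 3: Using the exclusive quartile method:
  Q1 = 2.5
  Q2 (median) = 5.5
  Q3 = 13.25
  IQR = Q3 - Q1 = 13.25 - 2.5 = 10.75
Step 4: IQR = 10.75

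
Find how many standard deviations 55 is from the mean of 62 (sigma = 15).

-0.4667

Step 1: Recall the z-score formula: z = (x - mu) / sigma
Step 2: Substitute values: z = (55 - 62) / 15
Step 3: z = -7 / 15 = -0.4667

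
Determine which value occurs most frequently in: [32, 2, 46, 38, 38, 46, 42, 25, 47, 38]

38

Step 1: Count the frequency of each value:
  2: appears 1 time(s)
  25: appears 1 time(s)
  32: appears 1 time(s)
  38: appears 3 time(s)
  42: appears 1 time(s)
  46: appears 2 time(s)
  47: appears 1 time(s)
Step 2: The value 38 appears most frequently (3 times).
Step 3: Mode = 38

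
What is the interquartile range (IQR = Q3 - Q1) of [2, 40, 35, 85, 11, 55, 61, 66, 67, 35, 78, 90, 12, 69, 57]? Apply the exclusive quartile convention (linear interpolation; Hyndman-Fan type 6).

34

Step 1: Sort the data: [2, 11, 12, 35, 35, 40, 55, 57, 61, 66, 67, 69, 78, 85, 90]
Step 2: n = 15
Step 3: Using the exclusive quartile method:
  Q1 = 35
  Q2 (median) = 57
  Q3 = 69
  IQR = Q3 - Q1 = 69 - 35 = 34
Step 4: IQR = 34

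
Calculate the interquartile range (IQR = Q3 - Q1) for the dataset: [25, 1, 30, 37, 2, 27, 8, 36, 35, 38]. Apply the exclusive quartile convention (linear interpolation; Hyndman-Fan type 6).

29.75

Step 1: Sort the data: [1, 2, 8, 25, 27, 30, 35, 36, 37, 38]
Step 2: n = 10
Step 3: Using the exclusive quartile method:
  Q1 = 6.5
  Q2 (median) = 28.5
  Q3 = 36.25
  IQR = Q3 - Q1 = 36.25 - 6.5 = 29.75
Step 4: IQR = 29.75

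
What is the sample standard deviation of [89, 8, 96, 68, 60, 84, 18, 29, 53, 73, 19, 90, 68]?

30.3053

Step 1: Compute the mean: 58.0769
Step 2: Sum of squared deviations from the mean: 11020.9231
Step 3: Sample variance = 11020.9231 / 12 = 918.4103
Step 4: Standard deviation = sqrt(918.4103) = 30.3053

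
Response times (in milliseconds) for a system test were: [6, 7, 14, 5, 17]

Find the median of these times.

7

Step 1: Sort the data in ascending order: [5, 6, 7, 14, 17]
Step 2: The number of values is n = 5.
Step 3: Since n is odd, the median is the middle value at position 3: 7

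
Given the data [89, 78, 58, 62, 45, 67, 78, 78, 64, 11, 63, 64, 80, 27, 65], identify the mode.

78

Step 1: Count the frequency of each value:
  11: appears 1 time(s)
  27: appears 1 time(s)
  45: appears 1 time(s)
  58: appears 1 time(s)
  62: appears 1 time(s)
  63: appears 1 time(s)
  64: appears 2 time(s)
  65: appears 1 time(s)
  67: appears 1 time(s)
  78: appears 3 time(s)
  80: appears 1 time(s)
  89: appears 1 time(s)
Step 2: The value 78 appears most frequently (3 times).
Step 3: Mode = 78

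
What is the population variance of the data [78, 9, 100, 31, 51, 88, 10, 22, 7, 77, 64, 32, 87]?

1047.6331

Step 1: Compute the mean: (78 + 9 + 100 + 31 + 51 + 88 + 10 + 22 + 7 + 77 + 64 + 32 + 87) / 13 = 50.4615
Step 2: Compute squared deviations from the mean:
  (78 - 50.4615)^2 = 758.3669
  (9 - 50.4615)^2 = 1719.0592
  (100 - 50.4615)^2 = 2454.0592
  (31 - 50.4615)^2 = 378.7515
  (51 - 50.4615)^2 = 0.2899
  (88 - 50.4615)^2 = 1409.1361
  (10 - 50.4615)^2 = 1637.1361
  (22 - 50.4615)^2 = 810.0592
  (7 - 50.4615)^2 = 1888.9053
  (77 - 50.4615)^2 = 704.2899
  (64 - 50.4615)^2 = 183.2899
  (32 - 50.4615)^2 = 340.8284
  (87 - 50.4615)^2 = 1335.0592
Step 3: Sum of squared deviations = 13619.2308
Step 4: Population variance = 13619.2308 / 13 = 1047.6331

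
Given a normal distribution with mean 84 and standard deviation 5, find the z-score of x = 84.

0

Step 1: Recall the z-score formula: z = (x - mu) / sigma
Step 2: Substitute values: z = (84 - 84) / 5
Step 3: z = 0 / 5 = 0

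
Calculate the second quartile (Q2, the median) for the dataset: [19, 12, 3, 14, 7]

12

Step 1: Sort the data: [3, 7, 12, 14, 19]
Step 2: n = 5
Step 3: Q2 is the median. Since n is odd, it is the middle value at position 3: 12
Step 4: Q2 = 12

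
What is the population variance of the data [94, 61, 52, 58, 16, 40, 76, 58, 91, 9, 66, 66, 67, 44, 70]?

519.4489

Step 1: Compute the mean: (94 + 61 + 52 + 58 + 16 + 40 + 76 + 58 + 91 + 9 + 66 + 66 + 67 + 44 + 70) / 15 = 57.8667
Step 2: Compute squared deviations from the mean:
  (94 - 57.8667)^2 = 1305.6178
  (61 - 57.8667)^2 = 9.8178
  (52 - 57.8667)^2 = 34.4178
  (58 - 57.8667)^2 = 0.0178
  (16 - 57.8667)^2 = 1752.8178
  (40 - 57.8667)^2 = 319.2178
  (76 - 57.8667)^2 = 328.8178
  (58 - 57.8667)^2 = 0.0178
  (91 - 57.8667)^2 = 1097.8178
  (9 - 57.8667)^2 = 2387.9511
  (66 - 57.8667)^2 = 66.1511
  (66 - 57.8667)^2 = 66.1511
  (67 - 57.8667)^2 = 83.4178
  (44 - 57.8667)^2 = 192.2844
  (70 - 57.8667)^2 = 147.2178
Step 3: Sum of squared deviations = 7791.7333
Step 4: Population variance = 7791.7333 / 15 = 519.4489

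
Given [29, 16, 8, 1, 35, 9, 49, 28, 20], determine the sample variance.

228.5

Step 1: Compute the mean: (29 + 16 + 8 + 1 + 35 + 9 + 49 + 28 + 20) / 9 = 21.6667
Step 2: Compute squared deviations from the mean:
  (29 - 21.6667)^2 = 53.7778
  (16 - 21.6667)^2 = 32.1111
  (8 - 21.6667)^2 = 186.7778
  (1 - 21.6667)^2 = 427.1111
  (35 - 21.6667)^2 = 177.7778
  (9 - 21.6667)^2 = 160.4444
  (49 - 21.6667)^2 = 747.1111
  (28 - 21.6667)^2 = 40.1111
  (20 - 21.6667)^2 = 2.7778
Step 3: Sum of squared deviations = 1828
Step 4: Sample variance = 1828 / 8 = 228.5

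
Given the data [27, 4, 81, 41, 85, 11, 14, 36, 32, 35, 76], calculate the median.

35

Step 1: Sort the data in ascending order: [4, 11, 14, 27, 32, 35, 36, 41, 76, 81, 85]
Step 2: The number of values is n = 11.
Step 3: Since n is odd, the median is the middle value at position 6: 35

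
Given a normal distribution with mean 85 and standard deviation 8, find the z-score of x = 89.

0.5

Step 1: Recall the z-score formula: z = (x - mu) / sigma
Step 2: Substitute values: z = (89 - 85) / 8
Step 3: z = 4 / 8 = 0.5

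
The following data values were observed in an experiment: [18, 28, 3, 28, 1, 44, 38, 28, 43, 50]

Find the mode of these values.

28

Step 1: Count the frequency of each value:
  1: appears 1 time(s)
  3: appears 1 time(s)
  18: appears 1 time(s)
  28: appears 3 time(s)
  38: appears 1 time(s)
  43: appears 1 time(s)
  44: appears 1 time(s)
  50: appears 1 time(s)
Step 2: The value 28 appears most frequently (3 times).
Step 3: Mode = 28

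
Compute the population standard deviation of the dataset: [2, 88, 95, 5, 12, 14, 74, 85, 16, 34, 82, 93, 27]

36.2813

Step 1: Compute the mean: 48.2308
Step 2: Sum of squared deviations from the mean: 17112.3077
Step 3: Population variance = 17112.3077 / 13 = 1316.3314
Step 4: Standard deviation = sqrt(1316.3314) = 36.2813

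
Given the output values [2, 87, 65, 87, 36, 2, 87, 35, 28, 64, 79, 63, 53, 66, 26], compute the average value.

52

Step 1: Sum all values: 2 + 87 + 65 + 87 + 36 + 2 + 87 + 35 + 28 + 64 + 79 + 63 + 53 + 66 + 26 = 780
Step 2: Count the number of values: n = 15
Step 3: Mean = sum / n = 780 / 15 = 52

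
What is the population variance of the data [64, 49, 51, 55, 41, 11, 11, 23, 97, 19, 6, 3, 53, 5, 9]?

722.5156

Step 1: Compute the mean: (64 + 49 + 51 + 55 + 41 + 11 + 11 + 23 + 97 + 19 + 6 + 3 + 53 + 5 + 9) / 15 = 33.1333
Step 2: Compute squared deviations from the mean:
  (64 - 33.1333)^2 = 952.7511
  (49 - 33.1333)^2 = 251.7511
  (51 - 33.1333)^2 = 319.2178
  (55 - 33.1333)^2 = 478.1511
  (41 - 33.1333)^2 = 61.8844
  (11 - 33.1333)^2 = 489.8844
  (11 - 33.1333)^2 = 489.8844
  (23 - 33.1333)^2 = 102.6844
  (97 - 33.1333)^2 = 4078.9511
  (19 - 33.1333)^2 = 199.7511
  (6 - 33.1333)^2 = 736.2178
  (3 - 33.1333)^2 = 908.0178
  (53 - 33.1333)^2 = 394.6844
  (5 - 33.1333)^2 = 791.4844
  (9 - 33.1333)^2 = 582.4178
Step 3: Sum of squared deviations = 10837.7333
Step 4: Population variance = 10837.7333 / 15 = 722.5156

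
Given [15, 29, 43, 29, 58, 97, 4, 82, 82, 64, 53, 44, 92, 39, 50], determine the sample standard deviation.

27.5874

Step 1: Compute the mean: 52.0667
Step 2: Sum of squared deviations from the mean: 10654.9333
Step 3: Sample variance = 10654.9333 / 14 = 761.0667
Step 4: Standard deviation = sqrt(761.0667) = 27.5874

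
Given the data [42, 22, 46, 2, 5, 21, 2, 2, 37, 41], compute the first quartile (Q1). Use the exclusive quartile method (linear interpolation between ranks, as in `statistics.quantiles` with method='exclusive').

2

Step 1: Sort the data: [2, 2, 2, 5, 21, 22, 37, 41, 42, 46]
Step 2: n = 10
Step 3: Using the exclusive quartile method:
  Q1 = 2
  Q2 (median) = 21.5
  Q3 = 41.25
  IQR = Q3 - Q1 = 41.25 - 2 = 39.25
Step 4: Q1 = 2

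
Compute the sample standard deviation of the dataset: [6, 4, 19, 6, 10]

6

Step 1: Compute the mean: 9
Step 2: Sum of squared deviations from the mean: 144
Step 3: Sample variance = 144 / 4 = 36
Step 4: Standard deviation = sqrt(36) = 6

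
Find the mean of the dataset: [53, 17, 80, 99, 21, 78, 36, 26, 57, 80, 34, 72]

54.4167

Step 1: Sum all values: 53 + 17 + 80 + 99 + 21 + 78 + 36 + 26 + 57 + 80 + 34 + 72 = 653
Step 2: Count the number of values: n = 12
Step 3: Mean = sum / n = 653 / 12 = 54.4167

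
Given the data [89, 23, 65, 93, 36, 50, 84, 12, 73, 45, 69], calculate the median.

65

Step 1: Sort the data in ascending order: [12, 23, 36, 45, 50, 65, 69, 73, 84, 89, 93]
Step 2: The number of values is n = 11.
Step 3: Since n is odd, the median is the middle value at position 6: 65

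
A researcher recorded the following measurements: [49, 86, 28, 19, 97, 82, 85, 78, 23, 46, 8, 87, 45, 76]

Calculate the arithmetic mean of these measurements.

57.7857

Step 1: Sum all values: 49 + 86 + 28 + 19 + 97 + 82 + 85 + 78 + 23 + 46 + 8 + 87 + 45 + 76 = 809
Step 2: Count the number of values: n = 14
Step 3: Mean = sum / n = 809 / 14 = 57.7857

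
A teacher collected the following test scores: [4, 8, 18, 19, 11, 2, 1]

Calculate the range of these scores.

18

Step 1: Identify the maximum value: max = 19
Step 2: Identify the minimum value: min = 1
Step 3: Range = max - min = 19 - 1 = 18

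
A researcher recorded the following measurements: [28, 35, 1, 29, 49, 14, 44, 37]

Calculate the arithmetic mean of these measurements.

29.625

Step 1: Sum all values: 28 + 35 + 1 + 29 + 49 + 14 + 44 + 37 = 237
Step 2: Count the number of values: n = 8
Step 3: Mean = sum / n = 237 / 8 = 29.625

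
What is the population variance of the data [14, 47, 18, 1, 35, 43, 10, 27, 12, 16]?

206.01

Step 1: Compute the mean: (14 + 47 + 18 + 1 + 35 + 43 + 10 + 27 + 12 + 16) / 10 = 22.3
Step 2: Compute squared deviations from the mean:
  (14 - 22.3)^2 = 68.89
  (47 - 22.3)^2 = 610.09
  (18 - 22.3)^2 = 18.49
  (1 - 22.3)^2 = 453.69
  (35 - 22.3)^2 = 161.29
  (43 - 22.3)^2 = 428.49
  (10 - 22.3)^2 = 151.29
  (27 - 22.3)^2 = 22.09
  (12 - 22.3)^2 = 106.09
  (16 - 22.3)^2 = 39.69
Step 3: Sum of squared deviations = 2060.1
Step 4: Population variance = 2060.1 / 10 = 206.01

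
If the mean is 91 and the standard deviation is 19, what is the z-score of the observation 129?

2

Step 1: Recall the z-score formula: z = (x - mu) / sigma
Step 2: Substitute values: z = (129 - 91) / 19
Step 3: z = 38 / 19 = 2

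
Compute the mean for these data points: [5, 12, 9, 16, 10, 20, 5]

11

Step 1: Sum all values: 5 + 12 + 9 + 16 + 10 + 20 + 5 = 77
Step 2: Count the number of values: n = 7
Step 3: Mean = sum / n = 77 / 7 = 11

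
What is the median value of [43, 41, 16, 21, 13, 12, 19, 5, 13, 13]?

14.5

Step 1: Sort the data in ascending order: [5, 12, 13, 13, 13, 16, 19, 21, 41, 43]
Step 2: The number of values is n = 10.
Step 3: Since n is even, the median is the average of positions 5 and 6:
  Median = (13 + 16) / 2 = 14.5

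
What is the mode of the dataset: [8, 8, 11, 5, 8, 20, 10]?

8

Step 1: Count the frequency of each value:
  5: appears 1 time(s)
  8: appears 3 time(s)
  10: appears 1 time(s)
  11: appears 1 time(s)
  20: appears 1 time(s)
Step 2: The value 8 appears most frequently (3 times).
Step 3: Mode = 8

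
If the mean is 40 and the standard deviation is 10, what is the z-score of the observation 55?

1.5

Step 1: Recall the z-score formula: z = (x - mu) / sigma
Step 2: Substitute values: z = (55 - 40) / 10
Step 3: z = 15 / 10 = 1.5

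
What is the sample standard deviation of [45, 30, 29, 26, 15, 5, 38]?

13.4589

Step 1: Compute the mean: 26.8571
Step 2: Sum of squared deviations from the mean: 1086.8571
Step 3: Sample variance = 1086.8571 / 6 = 181.1429
Step 4: Standard deviation = sqrt(181.1429) = 13.4589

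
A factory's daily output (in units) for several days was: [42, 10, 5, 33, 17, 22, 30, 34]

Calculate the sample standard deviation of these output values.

12.8223

Step 1: Compute the mean: 24.125
Step 2: Sum of squared deviations from the mean: 1150.875
Step 3: Sample variance = 1150.875 / 7 = 164.4107
Step 4: Standard deviation = sqrt(164.4107) = 12.8223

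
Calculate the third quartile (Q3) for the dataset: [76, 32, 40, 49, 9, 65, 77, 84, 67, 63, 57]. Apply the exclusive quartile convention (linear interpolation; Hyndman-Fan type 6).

76

Step 1: Sort the data: [9, 32, 40, 49, 57, 63, 65, 67, 76, 77, 84]
Step 2: n = 11
Step 3: Using the exclusive quartile method:
  Q1 = 40
  Q2 (median) = 63
  Q3 = 76
  IQR = Q3 - Q1 = 76 - 40 = 36
Step 4: Q3 = 76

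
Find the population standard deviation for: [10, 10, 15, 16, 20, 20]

4.0995

Step 1: Compute the mean: 15.1667
Step 2: Sum of squared deviations from the mean: 100.8333
Step 3: Population variance = 100.8333 / 6 = 16.8056
Step 4: Standard deviation = sqrt(16.8056) = 4.0995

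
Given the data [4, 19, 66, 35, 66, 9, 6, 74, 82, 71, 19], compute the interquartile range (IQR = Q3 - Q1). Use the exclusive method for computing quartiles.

62

Step 1: Sort the data: [4, 6, 9, 19, 19, 35, 66, 66, 71, 74, 82]
Step 2: n = 11
Step 3: Using the exclusive quartile method:
  Q1 = 9
  Q2 (median) = 35
  Q3 = 71
  IQR = Q3 - Q1 = 71 - 9 = 62
Step 4: IQR = 62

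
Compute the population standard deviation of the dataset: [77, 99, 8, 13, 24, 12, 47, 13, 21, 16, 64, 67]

29.767

Step 1: Compute the mean: 38.4167
Step 2: Sum of squared deviations from the mean: 10632.9167
Step 3: Population variance = 10632.9167 / 12 = 886.0764
Step 4: Standard deviation = sqrt(886.0764) = 29.767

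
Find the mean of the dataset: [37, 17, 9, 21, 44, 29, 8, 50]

26.875

Step 1: Sum all values: 37 + 17 + 9 + 21 + 44 + 29 + 8 + 50 = 215
Step 2: Count the number of values: n = 8
Step 3: Mean = sum / n = 215 / 8 = 26.875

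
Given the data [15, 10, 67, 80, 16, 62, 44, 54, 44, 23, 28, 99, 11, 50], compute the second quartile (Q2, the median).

44

Step 1: Sort the data: [10, 11, 15, 16, 23, 28, 44, 44, 50, 54, 62, 67, 80, 99]
Step 2: n = 14
Step 3: Q2 is the median. Since n is even, it is the average of the values at positions 7 and 8:
  Q2 = (44 + 44) / 2 = 44
Step 4: Q2 = 44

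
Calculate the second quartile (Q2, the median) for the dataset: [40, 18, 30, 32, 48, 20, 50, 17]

31

Step 1: Sort the data: [17, 18, 20, 30, 32, 40, 48, 50]
Step 2: n = 8
Step 3: Q2 is the median. Since n is even, it is the average of the values at positions 4 and 5:
  Q2 = (30 + 32) / 2 = 31
Step 4: Q2 = 31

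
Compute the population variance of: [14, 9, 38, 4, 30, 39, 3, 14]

189.1094

Step 1: Compute the mean: (14 + 9 + 38 + 4 + 30 + 39 + 3 + 14) / 8 = 18.875
Step 2: Compute squared deviations from the mean:
  (14 - 18.875)^2 = 23.7656
  (9 - 18.875)^2 = 97.5156
  (38 - 18.875)^2 = 365.7656
  (4 - 18.875)^2 = 221.2656
  (30 - 18.875)^2 = 123.7656
  (39 - 18.875)^2 = 405.0156
  (3 - 18.875)^2 = 252.0156
  (14 - 18.875)^2 = 23.7656
Step 3: Sum of squared deviations = 1512.875
Step 4: Population variance = 1512.875 / 8 = 189.1094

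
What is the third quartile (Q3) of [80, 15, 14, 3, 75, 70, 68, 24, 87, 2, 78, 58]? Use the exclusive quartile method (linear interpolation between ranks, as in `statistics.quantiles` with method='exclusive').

77.25

Step 1: Sort the data: [2, 3, 14, 15, 24, 58, 68, 70, 75, 78, 80, 87]
Step 2: n = 12
Step 3: Using the exclusive quartile method:
  Q1 = 14.25
  Q2 (median) = 63
  Q3 = 77.25
  IQR = Q3 - Q1 = 77.25 - 14.25 = 63
Step 4: Q3 = 77.25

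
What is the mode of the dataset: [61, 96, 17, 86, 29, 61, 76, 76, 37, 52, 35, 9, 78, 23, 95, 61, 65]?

61

Step 1: Count the frequency of each value:
  9: appears 1 time(s)
  17: appears 1 time(s)
  23: appears 1 time(s)
  29: appears 1 time(s)
  35: appears 1 time(s)
  37: appears 1 time(s)
  52: appears 1 time(s)
  61: appears 3 time(s)
  65: appears 1 time(s)
  76: appears 2 time(s)
  78: appears 1 time(s)
  86: appears 1 time(s)
  95: appears 1 time(s)
  96: appears 1 time(s)
Step 2: The value 61 appears most frequently (3 times).
Step 3: Mode = 61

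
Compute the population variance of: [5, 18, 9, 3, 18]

40.24

Step 1: Compute the mean: (5 + 18 + 9 + 3 + 18) / 5 = 10.6
Step 2: Compute squared deviations from the mean:
  (5 - 10.6)^2 = 31.36
  (18 - 10.6)^2 = 54.76
  (9 - 10.6)^2 = 2.56
  (3 - 10.6)^2 = 57.76
  (18 - 10.6)^2 = 54.76
Step 3: Sum of squared deviations = 201.2
Step 4: Population variance = 201.2 / 5 = 40.24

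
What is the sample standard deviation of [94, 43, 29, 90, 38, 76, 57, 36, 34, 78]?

24.8741

Step 1: Compute the mean: 57.5
Step 2: Sum of squared deviations from the mean: 5568.5
Step 3: Sample variance = 5568.5 / 9 = 618.7222
Step 4: Standard deviation = sqrt(618.7222) = 24.8741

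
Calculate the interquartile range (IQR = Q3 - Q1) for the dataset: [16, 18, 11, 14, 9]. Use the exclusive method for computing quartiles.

7

Step 1: Sort the data: [9, 11, 14, 16, 18]
Step 2: n = 5
Step 3: Using the exclusive quartile method:
  Q1 = 10
  Q2 (median) = 14
  Q3 = 17
  IQR = Q3 - Q1 = 17 - 10 = 7
Step 4: IQR = 7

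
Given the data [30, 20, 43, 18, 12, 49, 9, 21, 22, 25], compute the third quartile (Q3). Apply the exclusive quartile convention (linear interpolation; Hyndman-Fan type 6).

33.25

Step 1: Sort the data: [9, 12, 18, 20, 21, 22, 25, 30, 43, 49]
Step 2: n = 10
Step 3: Using the exclusive quartile method:
  Q1 = 16.5
  Q2 (median) = 21.5
  Q3 = 33.25
  IQR = Q3 - Q1 = 33.25 - 16.5 = 16.75
Step 4: Q3 = 33.25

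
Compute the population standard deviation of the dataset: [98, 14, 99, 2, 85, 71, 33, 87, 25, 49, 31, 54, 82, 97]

32.4179

Step 1: Compute the mean: 59.0714
Step 2: Sum of squared deviations from the mean: 14712.9286
Step 3: Population variance = 14712.9286 / 14 = 1050.9235
Step 4: Standard deviation = sqrt(1050.9235) = 32.4179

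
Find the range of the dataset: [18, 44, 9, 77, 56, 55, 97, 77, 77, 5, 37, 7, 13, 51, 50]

92

Step 1: Identify the maximum value: max = 97
Step 2: Identify the minimum value: min = 5
Step 3: Range = max - min = 97 - 5 = 92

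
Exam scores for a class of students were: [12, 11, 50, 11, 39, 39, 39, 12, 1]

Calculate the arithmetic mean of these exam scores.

23.7778

Step 1: Sum all values: 12 + 11 + 50 + 11 + 39 + 39 + 39 + 12 + 1 = 214
Step 2: Count the number of values: n = 9
Step 3: Mean = sum / n = 214 / 9 = 23.7778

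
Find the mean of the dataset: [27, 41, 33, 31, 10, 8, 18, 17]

23.125

Step 1: Sum all values: 27 + 41 + 33 + 31 + 10 + 8 + 18 + 17 = 185
Step 2: Count the number of values: n = 8
Step 3: Mean = sum / n = 185 / 8 = 23.125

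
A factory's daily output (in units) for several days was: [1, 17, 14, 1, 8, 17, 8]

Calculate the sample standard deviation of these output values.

6.8522

Step 1: Compute the mean: 9.4286
Step 2: Sum of squared deviations from the mean: 281.7143
Step 3: Sample variance = 281.7143 / 6 = 46.9524
Step 4: Standard deviation = sqrt(46.9524) = 6.8522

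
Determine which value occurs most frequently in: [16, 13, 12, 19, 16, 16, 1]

16

Step 1: Count the frequency of each value:
  1: appears 1 time(s)
  12: appears 1 time(s)
  13: appears 1 time(s)
  16: appears 3 time(s)
  19: appears 1 time(s)
Step 2: The value 16 appears most frequently (3 times).
Step 3: Mode = 16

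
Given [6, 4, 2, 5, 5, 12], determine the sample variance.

11.4667

Step 1: Compute the mean: (6 + 4 + 2 + 5 + 5 + 12) / 6 = 5.6667
Step 2: Compute squared deviations from the mean:
  (6 - 5.6667)^2 = 0.1111
  (4 - 5.6667)^2 = 2.7778
  (2 - 5.6667)^2 = 13.4444
  (5 - 5.6667)^2 = 0.4444
  (5 - 5.6667)^2 = 0.4444
  (12 - 5.6667)^2 = 40.1111
Step 3: Sum of squared deviations = 57.3333
Step 4: Sample variance = 57.3333 / 5 = 11.4667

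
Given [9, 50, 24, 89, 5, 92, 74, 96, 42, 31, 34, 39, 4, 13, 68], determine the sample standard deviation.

32.2306

Step 1: Compute the mean: 44.6667
Step 2: Sum of squared deviations from the mean: 14543.3333
Step 3: Sample variance = 14543.3333 / 14 = 1038.8095
Step 4: Standard deviation = sqrt(1038.8095) = 32.2306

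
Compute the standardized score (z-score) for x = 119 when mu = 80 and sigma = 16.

2.4375

Step 1: Recall the z-score formula: z = (x - mu) / sigma
Step 2: Substitute values: z = (119 - 80) / 16
Step 3: z = 39 / 16 = 2.4375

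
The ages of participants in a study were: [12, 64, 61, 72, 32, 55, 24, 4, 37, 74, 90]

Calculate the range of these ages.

86

Step 1: Identify the maximum value: max = 90
Step 2: Identify the minimum value: min = 4
Step 3: Range = max - min = 90 - 4 = 86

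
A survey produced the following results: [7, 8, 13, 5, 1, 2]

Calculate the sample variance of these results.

19.2

Step 1: Compute the mean: (7 + 8 + 13 + 5 + 1 + 2) / 6 = 6
Step 2: Compute squared deviations from the mean:
  (7 - 6)^2 = 1
  (8 - 6)^2 = 4
  (13 - 6)^2 = 49
  (5 - 6)^2 = 1
  (1 - 6)^2 = 25
  (2 - 6)^2 = 16
Step 3: Sum of squared deviations = 96
Step 4: Sample variance = 96 / 5 = 19.2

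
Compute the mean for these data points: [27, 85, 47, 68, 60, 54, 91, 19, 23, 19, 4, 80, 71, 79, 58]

52.3333

Step 1: Sum all values: 27 + 85 + 47 + 68 + 60 + 54 + 91 + 19 + 23 + 19 + 4 + 80 + 71 + 79 + 58 = 785
Step 2: Count the number of values: n = 15
Step 3: Mean = sum / n = 785 / 15 = 52.3333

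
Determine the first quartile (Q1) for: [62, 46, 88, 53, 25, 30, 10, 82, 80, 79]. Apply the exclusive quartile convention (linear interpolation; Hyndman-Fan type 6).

28.75

Step 1: Sort the data: [10, 25, 30, 46, 53, 62, 79, 80, 82, 88]
Step 2: n = 10
Step 3: Using the exclusive quartile method:
  Q1 = 28.75
  Q2 (median) = 57.5
  Q3 = 80.5
  IQR = Q3 - Q1 = 80.5 - 28.75 = 51.75
Step 4: Q1 = 28.75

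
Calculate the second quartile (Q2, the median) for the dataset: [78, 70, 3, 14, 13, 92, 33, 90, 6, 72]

51.5

Step 1: Sort the data: [3, 6, 13, 14, 33, 70, 72, 78, 90, 92]
Step 2: n = 10
Step 3: Q2 is the median. Since n is even, it is the average of the values at positions 5 and 6:
  Q2 = (33 + 70) / 2 = 51.5
Step 4: Q2 = 51.5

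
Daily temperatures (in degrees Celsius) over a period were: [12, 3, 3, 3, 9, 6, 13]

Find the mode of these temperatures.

3

Step 1: Count the frequency of each value:
  3: appears 3 time(s)
  6: appears 1 time(s)
  9: appears 1 time(s)
  12: appears 1 time(s)
  13: appears 1 time(s)
Step 2: The value 3 appears most frequently (3 times).
Step 3: Mode = 3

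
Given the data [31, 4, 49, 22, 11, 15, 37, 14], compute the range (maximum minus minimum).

45

Step 1: Identify the maximum value: max = 49
Step 2: Identify the minimum value: min = 4
Step 3: Range = max - min = 49 - 4 = 45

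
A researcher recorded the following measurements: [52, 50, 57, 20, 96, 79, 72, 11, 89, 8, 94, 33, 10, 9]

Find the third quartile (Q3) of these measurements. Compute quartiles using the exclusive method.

81.5

Step 1: Sort the data: [8, 9, 10, 11, 20, 33, 50, 52, 57, 72, 79, 89, 94, 96]
Step 2: n = 14
Step 3: Using the exclusive quartile method:
  Q1 = 10.75
  Q2 (median) = 51
  Q3 = 81.5
  IQR = Q3 - Q1 = 81.5 - 10.75 = 70.75
Step 4: Q3 = 81.5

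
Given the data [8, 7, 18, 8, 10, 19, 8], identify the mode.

8

Step 1: Count the frequency of each value:
  7: appears 1 time(s)
  8: appears 3 time(s)
  10: appears 1 time(s)
  18: appears 1 time(s)
  19: appears 1 time(s)
Step 2: The value 8 appears most frequently (3 times).
Step 3: Mode = 8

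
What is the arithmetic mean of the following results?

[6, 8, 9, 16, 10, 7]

9.3333

Step 1: Sum all values: 6 + 8 + 9 + 16 + 10 + 7 = 56
Step 2: Count the number of values: n = 6
Step 3: Mean = sum / n = 56 / 6 = 9.3333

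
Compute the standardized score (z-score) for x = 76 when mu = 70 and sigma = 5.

1.2

Step 1: Recall the z-score formula: z = (x - mu) / sigma
Step 2: Substitute values: z = (76 - 70) / 5
Step 3: z = 6 / 5 = 1.2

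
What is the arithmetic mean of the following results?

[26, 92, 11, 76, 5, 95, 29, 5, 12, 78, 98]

47.9091

Step 1: Sum all values: 26 + 92 + 11 + 76 + 5 + 95 + 29 + 5 + 12 + 78 + 98 = 527
Step 2: Count the number of values: n = 11
Step 3: Mean = sum / n = 527 / 11 = 47.9091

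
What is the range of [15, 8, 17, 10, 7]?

10

Step 1: Identify the maximum value: max = 17
Step 2: Identify the minimum value: min = 7
Step 3: Range = max - min = 17 - 7 = 10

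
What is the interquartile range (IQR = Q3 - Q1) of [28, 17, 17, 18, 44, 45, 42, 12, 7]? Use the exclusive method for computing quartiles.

28.5

Step 1: Sort the data: [7, 12, 17, 17, 18, 28, 42, 44, 45]
Step 2: n = 9
Step 3: Using the exclusive quartile method:
  Q1 = 14.5
  Q2 (median) = 18
  Q3 = 43
  IQR = Q3 - Q1 = 43 - 14.5 = 28.5
Step 4: IQR = 28.5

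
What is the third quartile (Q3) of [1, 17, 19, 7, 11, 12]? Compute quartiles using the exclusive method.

17.5

Step 1: Sort the data: [1, 7, 11, 12, 17, 19]
Step 2: n = 6
Step 3: Using the exclusive quartile method:
  Q1 = 5.5
  Q2 (median) = 11.5
  Q3 = 17.5
  IQR = Q3 - Q1 = 17.5 - 5.5 = 12
Step 4: Q3 = 17.5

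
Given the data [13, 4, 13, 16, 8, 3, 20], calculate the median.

13

Step 1: Sort the data in ascending order: [3, 4, 8, 13, 13, 16, 20]
Step 2: The number of values is n = 7.
Step 3: Since n is odd, the median is the middle value at position 4: 13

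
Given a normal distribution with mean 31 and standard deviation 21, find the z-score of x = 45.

0.6667

Step 1: Recall the z-score formula: z = (x - mu) / sigma
Step 2: Substitute values: z = (45 - 31) / 21
Step 3: z = 14 / 21 = 0.6667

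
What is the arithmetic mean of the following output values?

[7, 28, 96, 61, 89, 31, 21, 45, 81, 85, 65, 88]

58.0833

Step 1: Sum all values: 7 + 28 + 96 + 61 + 89 + 31 + 21 + 45 + 81 + 85 + 65 + 88 = 697
Step 2: Count the number of values: n = 12
Step 3: Mean = sum / n = 697 / 12 = 58.0833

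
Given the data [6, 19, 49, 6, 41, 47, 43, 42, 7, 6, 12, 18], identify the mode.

6

Step 1: Count the frequency of each value:
  6: appears 3 time(s)
  7: appears 1 time(s)
  12: appears 1 time(s)
  18: appears 1 time(s)
  19: appears 1 time(s)
  41: appears 1 time(s)
  42: appears 1 time(s)
  43: appears 1 time(s)
  47: appears 1 time(s)
  49: appears 1 time(s)
Step 2: The value 6 appears most frequently (3 times).
Step 3: Mode = 6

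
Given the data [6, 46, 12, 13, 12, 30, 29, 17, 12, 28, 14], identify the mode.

12

Step 1: Count the frequency of each value:
  6: appears 1 time(s)
  12: appears 3 time(s)
  13: appears 1 time(s)
  14: appears 1 time(s)
  17: appears 1 time(s)
  28: appears 1 time(s)
  29: appears 1 time(s)
  30: appears 1 time(s)
  46: appears 1 time(s)
Step 2: The value 12 appears most frequently (3 times).
Step 3: Mode = 12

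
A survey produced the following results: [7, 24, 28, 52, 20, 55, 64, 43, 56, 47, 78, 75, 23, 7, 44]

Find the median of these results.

44

Step 1: Sort the data in ascending order: [7, 7, 20, 23, 24, 28, 43, 44, 47, 52, 55, 56, 64, 75, 78]
Step 2: The number of values is n = 15.
Step 3: Since n is odd, the median is the middle value at position 8: 44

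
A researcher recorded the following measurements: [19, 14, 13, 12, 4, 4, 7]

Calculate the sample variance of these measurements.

31.619

Step 1: Compute the mean: (19 + 14 + 13 + 12 + 4 + 4 + 7) / 7 = 10.4286
Step 2: Compute squared deviations from the mean:
  (19 - 10.4286)^2 = 73.4694
  (14 - 10.4286)^2 = 12.7551
  (13 - 10.4286)^2 = 6.6122
  (12 - 10.4286)^2 = 2.4694
  (4 - 10.4286)^2 = 41.3265
  (4 - 10.4286)^2 = 41.3265
  (7 - 10.4286)^2 = 11.7551
Step 3: Sum of squared deviations = 189.7143
Step 4: Sample variance = 189.7143 / 6 = 31.619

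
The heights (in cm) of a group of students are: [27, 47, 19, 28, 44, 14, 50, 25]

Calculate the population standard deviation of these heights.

12.6269

Step 1: Compute the mean: 31.75
Step 2: Sum of squared deviations from the mean: 1275.5
Step 3: Population variance = 1275.5 / 8 = 159.4375
Step 4: Standard deviation = sqrt(159.4375) = 12.6269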